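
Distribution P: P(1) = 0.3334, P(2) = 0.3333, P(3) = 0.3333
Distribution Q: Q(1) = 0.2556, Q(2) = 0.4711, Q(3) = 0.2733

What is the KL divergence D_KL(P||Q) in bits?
0.0569 bits

D_KL(P||Q) = Σ P(x) log₂(P(x)/Q(x))

Computing term by term:
  P(1)·log₂(P(1)/Q(1)) = 0.3334·log₂(0.3334/0.2556) = 0.12781
  P(2)·log₂(P(2)/Q(2)) = 0.3333·log₂(0.3333/0.4711) = -0.16639
  P(3)·log₂(P(3)/Q(3)) = 0.3333·log₂(0.3333/0.2733) = 0.09544

D_KL(P||Q) = 0.12781 - 0.16639 + 0.09544 = 0.05686 ≈ 0.0569 bits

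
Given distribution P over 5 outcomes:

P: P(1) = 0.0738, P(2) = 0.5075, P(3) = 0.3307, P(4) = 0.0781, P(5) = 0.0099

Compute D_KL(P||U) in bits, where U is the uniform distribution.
0.6667 bits

U(i) = 1/5 for all i

D_KL(P||U) = Σ P(x) log₂(P(x) / (1/5))
           = Σ P(x) log₂(P(x)) + log₂(5)
           = log₂(5) - H(P)

H(P) = -Σ P(x) log₂(P(x)):
  -P(1)·log₂(P(1)) = -(0.0738)·log₂(0.0738) = 0.27751
  -P(2)·log₂(P(2)) = -(0.5075)·log₂(0.5075) = 0.49660
  -P(3)·log₂(P(3)) = -(0.3307)·log₂(0.3307) = 0.52793
  -P(4)·log₂(P(4)) = -(0.0781)·log₂(0.0781) = 0.28729
  -P(5)·log₂(P(5)) = -(0.0099)·log₂(0.0099) = 0.06592
H(P) = 0.27751 + 0.49660 + 0.52793 + 0.28729 + 0.06592 = 1.65525 bits

log₂(5) = 2.32193 bits

D_KL(P||U) = 2.32193 - 1.65525 = 0.66668 ≈ 0.6667 bits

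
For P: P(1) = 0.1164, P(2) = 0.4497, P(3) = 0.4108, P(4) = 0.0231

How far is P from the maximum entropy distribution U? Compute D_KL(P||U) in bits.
0.4675 bits

U(i) = 1/4 for all i

D_KL(P||U) = Σ P(x) log₂(P(x) / (1/4))
           = Σ P(x) log₂(P(x)) + log₂(4)
           = log₂(4) - H(P)

H(P) = -Σ P(x) log₂(P(x)):
  -P(1)·log₂(P(1)) = -(0.1164)·log₂(0.1164) = 0.36117
  -P(2)·log₂(P(2)) = -(0.4497)·log₂(0.4497) = 0.51849
  -P(3)·log₂(P(3)) = -(0.4108)·log₂(0.4108) = 0.52726
  -P(4)·log₂(P(4)) = -(0.0231)·log₂(0.0231) = 0.12557
H(P) = 0.36117 + 0.51849 + 0.52726 + 0.12557 = 1.53249 bits

log₂(4) = 2.00000 bits

D_KL(P||U) = 2.00000 - 1.53249 = 0.46751 ≈ 0.4675 bits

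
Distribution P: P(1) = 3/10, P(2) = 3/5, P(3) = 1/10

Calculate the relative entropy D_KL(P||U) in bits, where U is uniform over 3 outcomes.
0.2895 bits

U(i) = 1/3 for all i

D_KL(P||U) = Σ P(x) log₂(P(x) / (1/3))
           = Σ P(x) log₂(P(x)) + log₂(3)
           = log₂(3) - H(P)

H(P) = -Σ P(x) log₂(P(x)):
  -P(1)·log₂(P(1)) = -(3/10)·log₂(3/10) = 0.52109
  -P(2)·log₂(P(2)) = -(3/5)·log₂(3/5) = 0.44218
  -P(3)·log₂(P(3)) = -(1/10)·log₂(1/10) = 0.33219
H(P) = 0.52109 + 0.44218 + 0.33219 = 1.29546 bits

log₂(3) = 1.58496 bits

D_KL(P||U) = 1.58496 - 1.29546 = 0.28950 ≈ 0.2895 bits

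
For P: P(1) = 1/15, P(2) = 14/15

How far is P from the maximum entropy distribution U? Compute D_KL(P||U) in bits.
0.6466 bits

U(i) = 1/2 for all i

D_KL(P||U) = Σ P(x) log₂(P(x) / (1/2))
           = Σ P(x) log₂(P(x)) + log₂(2)
           = log₂(2) - H(P)

H(P) = -Σ P(x) log₂(P(x)):
  -P(1)·log₂(P(1)) = -(1/15)·log₂(1/15) = 0.26046
  -P(2)·log₂(P(2)) = -(14/15)·log₂(14/15) = 0.09290
H(P) = 0.26046 + 0.09290 = 0.35336 bits

log₂(2) = 1.00000 bits

D_KL(P||U) = 1.00000 - 0.35336 = 0.64664 ≈ 0.6466 bits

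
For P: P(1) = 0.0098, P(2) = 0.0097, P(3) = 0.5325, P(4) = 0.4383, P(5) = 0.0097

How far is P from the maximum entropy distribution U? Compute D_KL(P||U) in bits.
1.1211 bits

U(i) = 1/5 for all i

D_KL(P||U) = Σ P(x) log₂(P(x) / (1/5))
           = Σ P(x) log₂(P(x)) + log₂(5)
           = log₂(5) - H(P)

H(P) = -Σ P(x) log₂(P(x)):
  -P(1)·log₂(P(1)) = -(0.0098)·log₂(0.0098) = 0.06540
  -P(2)·log₂(P(2)) = -(0.0097)·log₂(0.0097) = 0.06487
  -P(3)·log₂(P(3)) = -(0.5325)·log₂(0.5325) = 0.48412
  -P(4)·log₂(P(4)) = -(0.4383)·log₂(0.4383) = 0.52158
  -P(5)·log₂(P(5)) = -(0.0097)·log₂(0.0097) = 0.06487
H(P) = 0.06540 + 0.06487 + 0.48412 + 0.52158 + 0.06487 = 1.20084 bits

log₂(5) = 2.32193 bits

D_KL(P||U) = 2.32193 - 1.20084 = 1.12109 ≈ 1.1211 bits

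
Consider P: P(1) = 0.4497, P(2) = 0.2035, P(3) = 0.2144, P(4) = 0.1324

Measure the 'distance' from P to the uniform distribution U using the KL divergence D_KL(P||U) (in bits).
0.1516 bits

U(i) = 1/4 for all i

D_KL(P||U) = Σ P(x) log₂(P(x) / (1/4))
           = Σ P(x) log₂(P(x)) + log₂(4)
           = log₂(4) - H(P)

H(P) = -Σ P(x) log₂(P(x)):
  -P(1)·log₂(P(1)) = -(0.4497)·log₂(0.4497) = 0.51849
  -P(2)·log₂(P(2)) = -(0.2035)·log₂(0.2035) = 0.46742
  -P(3)·log₂(P(3)) = -(0.2144)·log₂(0.2144) = 0.47632
  -P(4)·log₂(P(4)) = -(0.1324)·log₂(0.1324) = 0.38621
H(P) = 0.51849 + 0.46742 + 0.47632 + 0.38621 = 1.84844 bits

log₂(4) = 2.00000 bits

D_KL(P||U) = 2.00000 - 1.84844 = 0.15156 ≈ 0.1516 bits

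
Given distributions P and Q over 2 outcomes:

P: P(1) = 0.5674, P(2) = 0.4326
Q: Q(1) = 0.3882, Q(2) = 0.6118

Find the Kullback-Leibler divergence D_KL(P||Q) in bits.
0.0944 bits

D_KL(P||Q) = Σ P(x) log₂(P(x)/Q(x))

Computing term by term:
  P(1)·log₂(P(1)/Q(1)) = 0.5674·log₂(0.5674/0.3882) = 0.31069
  P(2)·log₂(P(2)/Q(2)) = 0.4326·log₂(0.4326/0.6118) = -0.21631

D_KL(P||Q) = 0.31069 - 0.21631 = 0.09438 ≈ 0.0944 bits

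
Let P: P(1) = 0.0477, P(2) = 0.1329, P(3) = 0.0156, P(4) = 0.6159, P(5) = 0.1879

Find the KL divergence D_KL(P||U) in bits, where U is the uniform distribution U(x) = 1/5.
0.7481 bits

U(i) = 1/5 for all i

D_KL(P||U) = Σ P(x) log₂(P(x) / (1/5))
           = Σ P(x) log₂(P(x)) + log₂(5)
           = log₂(5) - H(P)

H(P) = -Σ P(x) log₂(P(x)):
  -P(1)·log₂(P(1)) = -(0.0477)·log₂(0.0477) = 0.20940
  -P(2)·log₂(P(2)) = -(0.1329)·log₂(0.1329) = 0.38695
  -P(3)·log₂(P(3)) = -(0.0156)·log₂(0.0156) = 0.09364
  -P(4)·log₂(P(4)) = -(0.6159)·log₂(0.6159) = 0.43066
  -P(5)·log₂(P(5)) = -(0.1879)·log₂(0.1879) = 0.45321
H(P) = 0.20940 + 0.38695 + 0.09364 + 0.43066 + 0.45321 = 1.57386 bits

log₂(5) = 2.32193 bits

D_KL(P||U) = 2.32193 - 1.57386 = 0.74807 ≈ 0.7481 bits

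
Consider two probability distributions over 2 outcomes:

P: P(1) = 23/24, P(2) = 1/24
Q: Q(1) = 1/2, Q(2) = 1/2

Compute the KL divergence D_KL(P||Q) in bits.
0.7501 bits

D_KL(P||Q) = Σ P(x) log₂(P(x)/Q(x))

Computing term by term:
  P(1)·log₂(P(1)/Q(1)) = (23/24)·log₂((23/24)/(1/2)) = 0.89949
  P(2)·log₂(P(2)/Q(2)) = (1/24)·log₂((1/24)/(1/2)) = -0.14937

D_KL(P||Q) = 0.89949 - 0.14937 = 0.75012 ≈ 0.7501 bits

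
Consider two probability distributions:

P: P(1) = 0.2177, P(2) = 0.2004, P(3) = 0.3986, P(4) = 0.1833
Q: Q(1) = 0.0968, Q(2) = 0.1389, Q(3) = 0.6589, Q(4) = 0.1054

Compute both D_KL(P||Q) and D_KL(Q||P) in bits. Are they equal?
D_KL(P||Q) = 0.2178 bits, D_KL(Q||P) = 0.2070 bits. No, they are not equal.

D_KL(P||Q) = Σ P(x) log₂(P(x)/Q(x))

Computing term by term:
  P(1)·log₂(P(1)/Q(1)) = 0.2177·log₂(0.2177/0.0968) = 0.25455
  P(2)·log₂(P(2)/Q(2)) = 0.2004·log₂(0.2004/0.1389) = 0.10598
  P(3)·log₂(P(3)/Q(3)) = 0.3986·log₂(0.3986/0.6589) = -0.28903
  P(4)·log₂(P(4)/Q(4)) = 0.1833·log₂(0.1833/0.1054) = 0.14633

D_KL(P||Q) = 0.25455 + 0.10598 - 0.28903 + 0.14633 = 0.21783 ≈ 0.2178 bits

D_KL(Q||P) = Σ Q(x) log₂(Q(x)/P(x))

Computing term by term:
  Q(1)·log₂(Q(1)/P(1)) = 0.0968·log₂(0.0968/0.2177) = -0.11318
  Q(2)·log₂(Q(2)/P(2)) = 0.1389·log₂(0.1389/0.2004) = -0.07346
  Q(3)·log₂(Q(3)/P(3)) = 0.6589·log₂(0.6589/0.3986) = 0.47778
  Q(4)·log₂(Q(4)/P(4)) = 0.1054·log₂(0.1054/0.1833) = -0.08414

D_KL(Q||P) = -0.11318 - 0.07346 + 0.47778 - 0.08414 = 0.20700 ≈ 0.2070 bits

These are NOT equal (difference: 0.0108 bits). KL divergence is asymmetric: D_KL(P||Q) ≠ D_KL(Q||P) in general.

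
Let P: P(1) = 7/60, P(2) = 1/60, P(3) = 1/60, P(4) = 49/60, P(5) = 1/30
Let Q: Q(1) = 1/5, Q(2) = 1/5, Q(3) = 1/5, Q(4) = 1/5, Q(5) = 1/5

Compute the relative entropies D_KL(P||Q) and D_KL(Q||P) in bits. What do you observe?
D_KL(P||Q) = 1.3612 bits, D_KL(Q||P) = 1.7005 bits. The two directions give different values (D_KL(Q||P) exceeds D_KL(P||Q) by 0.3393 bits): KL divergence is asymmetric.

D_KL(P||Q) = Σ P(x) log₂(P(x)/Q(x))

Computing term by term:
  P(1)·log₂(P(1)/Q(1)) = (7/60)·log₂((7/60)/(1/5)) = -0.09072
  P(2)·log₂(P(2)/Q(2)) = (1/60)·log₂((1/60)/(1/5)) = -0.05975
  P(3)·log₂(P(3)/Q(3)) = (1/60)·log₂((1/60)/(1/5)) = -0.05975
  P(4)·log₂(P(4)/Q(4)) = (49/60)·log₂((49/60)/(1/5)) = 1.65763
  P(5)·log₂(P(5)/Q(5)) = (1/30)·log₂((1/30)/(1/5)) = -0.08617

D_KL(P||Q) = -0.09072 - 0.05975 - 0.05975 + 1.65763 - 0.08617 = 1.36124 ≈ 1.3612 bits

D_KL(Q||P) = Σ Q(x) log₂(Q(x)/P(x))

Computing term by term:
  Q(1)·log₂(Q(1)/P(1)) = (1/5)·log₂((1/5)/(7/60)) = 0.15552
  Q(2)·log₂(Q(2)/P(2)) = (1/5)·log₂((1/5)/(1/60)) = 0.71699
  Q(3)·log₂(Q(3)/P(3)) = (1/5)·log₂((1/5)/(1/60)) = 0.71699
  Q(4)·log₂(Q(4)/P(4)) = (1/5)·log₂((1/5)/(49/60)) = -0.40595
  Q(5)·log₂(Q(5)/P(5)) = (1/5)·log₂((1/5)/(1/30)) = 0.51699

D_KL(Q||P) = 0.15552 + 0.71699 + 0.71699 - 0.40595 + 0.51699 = 1.70054 ≈ 1.7005 bits

These are NOT equal (difference: 0.3393 bits). KL divergence is asymmetric: D_KL(P||Q) ≠ D_KL(Q||P) in general.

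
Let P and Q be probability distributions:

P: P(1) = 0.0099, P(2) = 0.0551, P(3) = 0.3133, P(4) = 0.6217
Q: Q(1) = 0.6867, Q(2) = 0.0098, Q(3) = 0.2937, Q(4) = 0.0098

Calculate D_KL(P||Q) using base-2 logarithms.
3.8282 bits

D_KL(P||Q) = Σ P(x) log₂(P(x)/Q(x))

Computing term by term:
  P(1)·log₂(P(1)/Q(1)) = 0.0099·log₂(0.0099/0.6867) = -0.06055
  P(2)·log₂(P(2)/Q(2)) = 0.0551·log₂(0.0551/0.0098) = 0.13727
  P(3)·log₂(P(3)/Q(3)) = 0.3133·log₂(0.3133/0.2937) = 0.02920
  P(4)·log₂(P(4)/Q(4)) = 0.6217·log₂(0.6217/0.0098) = 3.72230

D_KL(P||Q) = -0.06055 + 0.13727 + 0.02920 + 3.72230 = 3.82822 ≈ 3.8282 bits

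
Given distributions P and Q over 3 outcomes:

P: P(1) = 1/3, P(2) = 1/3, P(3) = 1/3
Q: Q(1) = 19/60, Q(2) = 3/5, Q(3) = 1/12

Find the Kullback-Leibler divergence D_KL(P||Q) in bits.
0.4087 bits

D_KL(P||Q) = Σ P(x) log₂(P(x)/Q(x))

Computing term by term:
  P(1)·log₂(P(1)/Q(1)) = (1/3)·log₂((1/3)/(19/60)) = 0.02467
  P(2)·log₂(P(2)/Q(2)) = (1/3)·log₂((1/3)/(3/5)) = -0.28267
  P(3)·log₂(P(3)/Q(3)) = (1/3)·log₂((1/3)/(1/12)) = 0.66667

D_KL(P||Q) = 0.02467 - 0.28267 + 0.66667 = 0.40867 ≈ 0.4087 bits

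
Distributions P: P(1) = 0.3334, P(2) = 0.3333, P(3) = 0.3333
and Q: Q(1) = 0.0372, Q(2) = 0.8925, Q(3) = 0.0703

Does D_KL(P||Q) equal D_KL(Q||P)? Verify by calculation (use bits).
D_KL(P||Q) = 1.3295 bits, D_KL(Q||P) = 0.9927 bits. No — D_KL(P||Q) ≠ D_KL(Q||P) for this pair.

D_KL(P||Q) = Σ P(x) log₂(P(x)/Q(x))

Computing term by term:
  P(1)·log₂(P(1)/Q(1)) = 0.3334·log₂(0.3334/0.0372) = 1.05484
  P(2)·log₂(P(2)/Q(2)) = 0.3333·log₂(0.3333/0.8925) = -0.47363
  P(3)·log₂(P(3)/Q(3)) = 0.3333·log₂(0.3333/0.0703) = 0.74833

D_KL(P||Q) = 1.05484 - 0.47363 + 0.74833 = 1.32954 ≈ 1.3295 bits

D_KL(Q||P) = Σ Q(x) log₂(Q(x)/P(x))

Computing term by term:
  Q(1)·log₂(Q(1)/P(1)) = 0.0372·log₂(0.0372/0.3334) = -0.11770
  Q(2)·log₂(Q(2)/P(2)) = 0.8925·log₂(0.8925/0.3333) = 1.26827
  Q(3)·log₂(Q(3)/P(3)) = 0.0703·log₂(0.0703/0.3333) = -0.15784

D_KL(Q||P) = -0.11770 + 1.26827 - 0.15784 = 0.99273 ≈ 0.9927 bits

These are NOT equal (difference: 0.3368 bits). KL divergence is asymmetric: D_KL(P||Q) ≠ D_KL(Q||P) in general.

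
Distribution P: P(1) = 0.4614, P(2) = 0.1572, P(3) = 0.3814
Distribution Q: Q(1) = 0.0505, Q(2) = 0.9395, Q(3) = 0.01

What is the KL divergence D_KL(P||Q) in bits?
3.0708 bits

D_KL(P||Q) = Σ P(x) log₂(P(x)/Q(x))

Computing term by term:
  P(1)·log₂(P(1)/Q(1)) = 0.4614·log₂(0.4614/0.0505) = 1.47263
  P(2)·log₂(P(2)/Q(2)) = 0.1572·log₂(0.1572/0.9395) = -0.40546
  P(3)·log₂(P(3)/Q(3)) = 0.3814·log₂(0.3814/0.01) = 2.00358

D_KL(P||Q) = 1.47263 - 0.40546 + 2.00358 = 3.07075 ≈ 3.0708 bits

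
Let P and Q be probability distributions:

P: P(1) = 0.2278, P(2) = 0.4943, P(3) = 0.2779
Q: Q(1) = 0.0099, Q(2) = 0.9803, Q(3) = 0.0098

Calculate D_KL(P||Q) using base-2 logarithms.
1.8834 bits

D_KL(P||Q) = Σ P(x) log₂(P(x)/Q(x))

Computing term by term:
  P(1)·log₂(P(1)/Q(1)) = 0.2278·log₂(0.2278/0.0099) = 1.03061
  P(2)·log₂(P(2)/Q(2)) = 0.4943·log₂(0.4943/0.9803) = -0.48829
  P(3)·log₂(P(3)/Q(3)) = 0.2779·log₂(0.2779/0.0098) = 1.34105

D_KL(P||Q) = 1.03061 - 0.48829 + 1.34105 = 1.88337 ≈ 1.8834 bits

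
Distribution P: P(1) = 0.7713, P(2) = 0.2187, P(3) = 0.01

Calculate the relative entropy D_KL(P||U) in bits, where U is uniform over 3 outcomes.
0.7500 bits

U(i) = 1/3 for all i

D_KL(P||U) = Σ P(x) log₂(P(x) / (1/3))
           = Σ P(x) log₂(P(x)) + log₂(3)
           = log₂(3) - H(P)

H(P) = -Σ P(x) log₂(P(x)):
  -P(1)·log₂(P(1)) = -(0.7713)·log₂(0.7713) = 0.28896
  -P(2)·log₂(P(2)) = -(0.2187)·log₂(0.2187) = 0.47960
  -P(3)·log₂(P(3)) = -(0.01)·log₂(0.01) = 0.06644
H(P) = 0.28896 + 0.47960 + 0.06644 = 0.83500 bits

log₂(3) = 1.58496 bits

D_KL(P||U) = 1.58496 - 0.83500 = 0.74996 ≈ 0.7500 bits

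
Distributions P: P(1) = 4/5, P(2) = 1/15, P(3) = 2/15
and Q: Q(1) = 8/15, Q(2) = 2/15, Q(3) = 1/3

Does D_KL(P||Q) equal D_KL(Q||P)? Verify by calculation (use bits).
D_KL(P||Q) = 0.2250 bits, D_KL(Q||P) = 0.2620 bits. No — D_KL(P||Q) ≠ D_KL(Q||P) for this pair.

D_KL(P||Q) = Σ P(x) log₂(P(x)/Q(x))

Computing term by term:
  P(1)·log₂(P(1)/Q(1)) = (4/5)·log₂((4/5)/(8/15)) = 0.46797
  P(2)·log₂(P(2)/Q(2)) = (1/15)·log₂((1/15)/(2/15)) = -0.06667
  P(3)·log₂(P(3)/Q(3)) = (2/15)·log₂((2/15)/(1/3)) = -0.17626

D_KL(P||Q) = 0.46797 - 0.06667 - 0.17626 = 0.22504 ≈ 0.2250 bits

D_KL(Q||P) = Σ Q(x) log₂(Q(x)/P(x))

Computing term by term:
  Q(1)·log₂(Q(1)/P(1)) = (8/15)·log₂((8/15)/(4/5)) = -0.31198
  Q(2)·log₂(Q(2)/P(2)) = (2/15)·log₂((2/15)/(1/15)) = 0.13333
  Q(3)·log₂(Q(3)/P(3)) = (1/3)·log₂((1/3)/(2/15)) = 0.44064

D_KL(Q||P) = -0.31198 + 0.13333 + 0.44064 = 0.26199 ≈ 0.2620 bits

These are NOT equal (difference: 0.0370 bits). KL divergence is asymmetric: D_KL(P||Q) ≠ D_KL(Q||P) in general.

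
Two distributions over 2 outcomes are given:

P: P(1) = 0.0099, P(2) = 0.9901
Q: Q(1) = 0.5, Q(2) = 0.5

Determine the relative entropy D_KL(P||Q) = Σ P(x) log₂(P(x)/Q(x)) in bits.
0.9199 bits

D_KL(P||Q) = Σ P(x) log₂(P(x)/Q(x))

Computing term by term:
  P(1)·log₂(P(1)/Q(1)) = 0.0099·log₂(0.0099/0.5) = -0.05602
  P(2)·log₂(P(2)/Q(2)) = 0.9901·log₂(0.9901/0.5) = 0.97589

D_KL(P||Q) = -0.05602 + 0.97589 = 0.91987 ≈ 0.9199 bits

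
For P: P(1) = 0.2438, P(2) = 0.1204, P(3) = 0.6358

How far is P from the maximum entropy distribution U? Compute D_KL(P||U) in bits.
0.3054 bits

U(i) = 1/3 for all i

D_KL(P||U) = Σ P(x) log₂(P(x) / (1/3))
           = Σ P(x) log₂(P(x)) + log₂(3)
           = log₂(3) - H(P)

H(P) = -Σ P(x) log₂(P(x)):
  -P(1)·log₂(P(1)) = -(0.2438)·log₂(0.2438) = 0.49643
  -P(2)·log₂(P(2)) = -(0.1204)·log₂(0.1204) = 0.36771
  -P(3)·log₂(P(3)) = -(0.6358)·log₂(0.6358) = 0.41540
H(P) = 0.49643 + 0.36771 + 0.41540 = 1.27954 bits

log₂(3) = 1.58496 bits

D_KL(P||U) = 1.58496 - 1.27954 = 0.30542 ≈ 0.3054 bits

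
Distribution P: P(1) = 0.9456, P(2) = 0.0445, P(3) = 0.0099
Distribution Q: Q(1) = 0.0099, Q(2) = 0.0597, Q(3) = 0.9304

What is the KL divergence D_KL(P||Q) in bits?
6.1361 bits

D_KL(P||Q) = Σ P(x) log₂(P(x)/Q(x))

Computing term by term:
  P(1)·log₂(P(1)/Q(1)) = 0.9456·log₂(0.9456/0.0099) = 6.21983
  P(2)·log₂(P(2)/Q(2)) = 0.0445·log₂(0.0445/0.0597) = -0.01886
  P(3)·log₂(P(3)/Q(3)) = 0.0099·log₂(0.0099/0.9304) = -0.06489

D_KL(P||Q) = 6.21983 - 0.01886 - 0.06489 = 6.13608 ≈ 6.1361 bits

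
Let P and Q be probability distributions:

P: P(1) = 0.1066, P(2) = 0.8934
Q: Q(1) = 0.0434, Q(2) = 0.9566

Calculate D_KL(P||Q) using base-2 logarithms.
0.0501 bits

D_KL(P||Q) = Σ P(x) log₂(P(x)/Q(x))

Computing term by term:
  P(1)·log₂(P(1)/Q(1)) = 0.1066·log₂(0.1066/0.0434) = 0.13820
  P(2)·log₂(P(2)/Q(2)) = 0.8934·log₂(0.8934/0.9566) = -0.08810

D_KL(P||Q) = 0.13820 - 0.08810 = 0.05010 ≈ 0.0501 bits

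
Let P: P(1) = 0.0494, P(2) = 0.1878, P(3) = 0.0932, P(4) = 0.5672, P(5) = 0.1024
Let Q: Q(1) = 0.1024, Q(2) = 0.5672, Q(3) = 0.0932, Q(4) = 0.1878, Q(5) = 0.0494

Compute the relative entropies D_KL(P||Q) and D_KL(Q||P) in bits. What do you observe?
D_KL(P||Q) = 0.6608 bits, D_KL(Q||P) = 0.6608 bits. The two directions give the same value here, because Q is a self-inverse relabeling of P; in general KL divergence is asymmetric.

D_KL(P||Q) = Σ P(x) log₂(P(x)/Q(x))

Computing term by term:
  P(1)·log₂(P(1)/Q(1)) = 0.0494·log₂(0.0494/0.1024) = -0.05195
  P(2)·log₂(P(2)/Q(2)) = 0.1878·log₂(0.1878/0.5672) = -0.29948
  P(3)·log₂(P(3)/Q(3)) = 0.0932·log₂(0.0932/0.0932) = 0.00000
  P(4)·log₂(P(4)/Q(4)) = 0.5672·log₂(0.5672/0.1878) = 0.90449
  P(5)·log₂(P(5)/Q(5)) = 0.1024·log₂(0.1024/0.0494) = 0.10769

D_KL(P||Q) = -0.05195 - 0.29948 + 0.00000 + 0.90449 + 0.10769 = 0.66075 ≈ 0.6608 bits

D_KL(Q||P) = Σ Q(x) log₂(Q(x)/P(x))

Computing term by term:
  Q(1)·log₂(Q(1)/P(1)) = 0.1024·log₂(0.1024/0.0494) = 0.10769
  Q(2)·log₂(Q(2)/P(2)) = 0.5672·log₂(0.5672/0.1878) = 0.90449
  Q(3)·log₂(Q(3)/P(3)) = 0.0932·log₂(0.0932/0.0932) = 0.00000
  Q(4)·log₂(Q(4)/P(4)) = 0.1878·log₂(0.1878/0.5672) = -0.29948
  Q(5)·log₂(Q(5)/P(5)) = 0.0494·log₂(0.0494/0.1024) = -0.05195

D_KL(Q||P) = 0.10769 + 0.90449 + 0.00000 - 0.29948 - 0.05195 = 0.66075 ≈ 0.6608 bits

These ARE equal here. Q is P with outcomes relabeled (Q(1) = P(5), Q(2) = P(4), Q(4) = P(2), Q(5) = P(1)) by a relabeling that is its own inverse, so the two sums contain exactly the same terms in a different order. This is a special case — KL divergence is not symmetric in general: D_KL(P||Q) ≠ D_KL(Q||P) for most P, Q.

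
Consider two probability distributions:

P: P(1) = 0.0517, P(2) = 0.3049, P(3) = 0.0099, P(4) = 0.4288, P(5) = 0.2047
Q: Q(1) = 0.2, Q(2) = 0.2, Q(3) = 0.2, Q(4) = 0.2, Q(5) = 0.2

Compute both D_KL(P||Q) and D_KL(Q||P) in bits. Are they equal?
D_KL(P||Q) = 0.5203 bits, D_KL(Q||P) = 0.9092 bits. No, they are not equal.

D_KL(P||Q) = Σ P(x) log₂(P(x)/Q(x))

Computing term by term:
  P(1)·log₂(P(1)/Q(1)) = 0.0517·log₂(0.0517/0.2) = -0.10091
  P(2)·log₂(P(2)/Q(2)) = 0.3049·log₂(0.3049/0.2) = 0.18548
  P(3)·log₂(P(3)/Q(3)) = 0.0099·log₂(0.0099/0.2) = -0.04293
  P(4)·log₂(P(4)/Q(4)) = 0.4288·log₂(0.4288/0.2) = 0.47181
  P(5)·log₂(P(5)/Q(5)) = 0.2047·log₂(0.2047/0.2) = 0.00686

D_KL(P||Q) = -0.10091 + 0.18548 - 0.04293 + 0.47181 + 0.00686 = 0.52031 ≈ 0.5203 bits

D_KL(Q||P) = Σ Q(x) log₂(Q(x)/P(x))

Computing term by term:
  Q(1)·log₂(Q(1)/P(1)) = 0.2·log₂(0.2/0.0517) = 0.39035
  Q(2)·log₂(Q(2)/P(2)) = 0.2·log₂(0.2/0.3049) = -0.12167
  Q(3)·log₂(Q(3)/P(3)) = 0.2·log₂(0.2/0.0099) = 0.86729
  Q(4)·log₂(Q(4)/P(4)) = 0.2·log₂(0.2/0.4288) = -0.22006
  Q(5)·log₂(Q(5)/P(5)) = 0.2·log₂(0.2/0.2047) = -0.00670

D_KL(Q||P) = 0.39035 - 0.12167 + 0.86729 - 0.22006 - 0.00670 = 0.90921 ≈ 0.9092 bits

These are NOT equal (difference: 0.3889 bits). KL divergence is asymmetric: D_KL(P||Q) ≠ D_KL(Q||P) in general.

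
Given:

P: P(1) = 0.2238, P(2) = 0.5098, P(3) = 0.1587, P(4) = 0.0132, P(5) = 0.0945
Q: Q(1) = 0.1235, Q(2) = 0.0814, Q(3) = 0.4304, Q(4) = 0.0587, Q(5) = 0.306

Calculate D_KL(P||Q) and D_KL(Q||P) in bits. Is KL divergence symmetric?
D_KL(P||Q) = 1.1243 bits, D_KL(Q||P) = 0.9432 bits. No, KL divergence is not symmetric.

D_KL(P||Q) = Σ P(x) log₂(P(x)/Q(x))

Computing term by term:
  P(1)·log₂(P(1)/Q(1)) = 0.2238·log₂(0.2238/0.1235) = 0.19195
  P(2)·log₂(P(2)/Q(2)) = 0.5098·log₂(0.5098/0.0814) = 1.34935
  P(3)·log₂(P(3)/Q(3)) = 0.1587·log₂(0.1587/0.4304) = -0.22843
  P(4)·log₂(P(4)/Q(4)) = 0.0132·log₂(0.0132/0.0587) = -0.02842
  P(5)·log₂(P(5)/Q(5)) = 0.0945·log₂(0.0945/0.306) = -0.16019

D_KL(P||Q) = 0.19195 + 1.34935 - 0.22843 - 0.02842 - 0.16019 = 1.12426 ≈ 1.1243 bits

D_KL(Q||P) = Σ Q(x) log₂(Q(x)/P(x))

Computing term by term:
  Q(1)·log₂(Q(1)/P(1)) = 0.1235·log₂(0.1235/0.2238) = -0.10593
  Q(2)·log₂(Q(2)/P(2)) = 0.0814·log₂(0.0814/0.5098) = -0.21545
  Q(3)·log₂(Q(3)/P(3)) = 0.4304·log₂(0.4304/0.1587) = 0.61951
  Q(4)·log₂(Q(4)/P(4)) = 0.0587·log₂(0.0587/0.0132) = 0.12637
  Q(5)·log₂(Q(5)/P(5)) = 0.306·log₂(0.306/0.0945) = 0.51871

D_KL(Q||P) = -0.10593 - 0.21545 + 0.61951 + 0.12637 + 0.51871 = 0.94321 ≈ 0.9432 bits

These are NOT equal (difference: 0.1811 bits). KL divergence is asymmetric: D_KL(P||Q) ≠ D_KL(Q||P) in general.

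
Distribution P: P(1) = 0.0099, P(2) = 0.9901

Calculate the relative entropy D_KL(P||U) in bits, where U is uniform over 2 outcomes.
0.9199 bits

U(i) = 1/2 for all i

D_KL(P||U) = Σ P(x) log₂(P(x) / (1/2))
           = Σ P(x) log₂(P(x)) + log₂(2)
           = log₂(2) - H(P)

H(P) = -Σ P(x) log₂(P(x)):
  -P(1)·log₂(P(1)) = -(0.0099)·log₂(0.0099) = 0.06592
  -P(2)·log₂(P(2)) = -(0.9901)·log₂(0.9901) = 0.01421
H(P) = 0.06592 + 0.01421 = 0.08013 bits

log₂(2) = 1.00000 bits

D_KL(P||U) = 1.00000 - 0.08013 = 0.91987 ≈ 0.9199 bits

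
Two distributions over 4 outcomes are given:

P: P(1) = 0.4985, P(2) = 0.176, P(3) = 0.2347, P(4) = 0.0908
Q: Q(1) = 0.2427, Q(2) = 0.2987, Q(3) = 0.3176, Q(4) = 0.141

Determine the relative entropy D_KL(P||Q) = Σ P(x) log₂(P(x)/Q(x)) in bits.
0.2233 bits

D_KL(P||Q) = Σ P(x) log₂(P(x)/Q(x))

Computing term by term:
  P(1)·log₂(P(1)/Q(1)) = 0.4985·log₂(0.4985/0.2427) = 0.51765
  P(2)·log₂(P(2)/Q(2)) = 0.176·log₂(0.176/0.2987) = -0.13431
  P(3)·log₂(P(3)/Q(3)) = 0.2347·log₂(0.2347/0.3176) = -0.10242
  P(4)·log₂(P(4)/Q(4)) = 0.0908·log₂(0.0908/0.141) = -0.05765

D_KL(P||Q) = 0.51765 - 0.13431 - 0.10242 - 0.05765 = 0.22327 ≈ 0.2233 bits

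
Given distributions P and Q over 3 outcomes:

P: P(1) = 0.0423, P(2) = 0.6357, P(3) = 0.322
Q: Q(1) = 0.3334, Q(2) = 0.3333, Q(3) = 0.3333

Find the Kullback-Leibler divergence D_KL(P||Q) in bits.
0.4502 bits

D_KL(P||Q) = Σ P(x) log₂(P(x)/Q(x))

Computing term by term:
  P(1)·log₂(P(1)/Q(1)) = 0.0423·log₂(0.0423/0.3334) = -0.12599
  P(2)·log₂(P(2)/Q(2)) = 0.6357·log₂(0.6357/0.3333) = 0.59217
  P(3)·log₂(P(3)/Q(3)) = 0.322·log₂(0.322/0.3333) = -0.01602

D_KL(P||Q) = -0.12599 + 0.59217 - 0.01602 = 0.45016 ≈ 0.4502 bits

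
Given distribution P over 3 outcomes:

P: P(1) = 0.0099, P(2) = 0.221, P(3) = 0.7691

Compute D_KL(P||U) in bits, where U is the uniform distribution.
0.7464 bits

U(i) = 1/3 for all i

D_KL(P||U) = Σ P(x) log₂(P(x) / (1/3))
           = Σ P(x) log₂(P(x)) + log₂(3)
           = log₂(3) - H(P)

H(P) = -Σ P(x) log₂(P(x)):
  -P(1)·log₂(P(1)) = -(0.0099)·log₂(0.0099) = 0.06592
  -P(2)·log₂(P(2)) = -(0.221)·log₂(0.221) = 0.48131
  -P(3)·log₂(P(3)) = -(0.7691)·log₂(0.7691) = 0.29130
H(P) = 0.06592 + 0.48131 + 0.29130 = 0.83853 bits

log₂(3) = 1.58496 bits

D_KL(P||U) = 1.58496 - 0.83853 = 0.74643 ≈ 0.7464 bits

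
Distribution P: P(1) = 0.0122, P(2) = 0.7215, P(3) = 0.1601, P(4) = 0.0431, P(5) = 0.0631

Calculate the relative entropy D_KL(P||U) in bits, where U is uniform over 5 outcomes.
1.0344 bits

U(i) = 1/5 for all i

D_KL(P||U) = Σ P(x) log₂(P(x) / (1/5))
           = Σ P(x) log₂(P(x)) + log₂(5)
           = log₂(5) - H(P)

H(P) = -Σ P(x) log₂(P(x)):
  -P(1)·log₂(P(1)) = -(0.0122)·log₂(0.0122) = 0.07756
  -P(2)·log₂(P(2)) = -(0.7215)·log₂(0.7215) = 0.33978
  -P(3)·log₂(P(3)) = -(0.1601)·log₂(0.1601) = 0.42314
  -P(4)·log₂(P(4)) = -(0.0431)·log₂(0.0431) = 0.19551
  -P(5)·log₂(P(5)) = -(0.0631)·log₂(0.0631) = 0.25153
H(P) = 0.07756 + 0.33978 + 0.42314 + 0.19551 + 0.25153 = 1.28752 bits

log₂(5) = 2.32193 bits

D_KL(P||U) = 2.32193 - 1.28752 = 1.03441 ≈ 1.0344 bits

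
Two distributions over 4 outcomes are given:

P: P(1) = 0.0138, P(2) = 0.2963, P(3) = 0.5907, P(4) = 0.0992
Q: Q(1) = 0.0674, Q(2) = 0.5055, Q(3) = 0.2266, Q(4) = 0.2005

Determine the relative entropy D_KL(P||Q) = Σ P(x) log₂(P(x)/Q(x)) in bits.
0.4559 bits

D_KL(P||Q) = Σ P(x) log₂(P(x)/Q(x))

Computing term by term:
  P(1)·log₂(P(1)/Q(1)) = 0.0138·log₂(0.0138/0.0674) = -0.03158
  P(2)·log₂(P(2)/Q(2)) = 0.2963·log₂(0.2963/0.5055) = -0.22834
  P(3)·log₂(P(3)/Q(3)) = 0.5907·log₂(0.5907/0.2266) = 0.81651
  P(4)·log₂(P(4)/Q(4)) = 0.0992·log₂(0.0992/0.2005) = -0.10071

D_KL(P||Q) = -0.03158 - 0.22834 + 0.81651 - 0.10071 = 0.45588 ≈ 0.4559 bits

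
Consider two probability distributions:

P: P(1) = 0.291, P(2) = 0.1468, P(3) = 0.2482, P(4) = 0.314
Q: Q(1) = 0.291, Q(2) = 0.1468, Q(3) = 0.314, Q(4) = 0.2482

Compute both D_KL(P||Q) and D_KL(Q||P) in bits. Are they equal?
D_KL(P||Q) = 0.0223 bits, D_KL(Q||P) = 0.0223 bits. Yes, in this case they are equal (although KL divergence is not symmetric in general).

D_KL(P||Q) = Σ P(x) log₂(P(x)/Q(x))

Computing term by term:
  P(1)·log₂(P(1)/Q(1)) = 0.291·log₂(0.291/0.291) = 0.00000
  P(2)·log₂(P(2)/Q(2)) = 0.1468·log₂(0.1468/0.1468) = 0.00000
  P(3)·log₂(P(3)/Q(3)) = 0.2482·log₂(0.2482/0.314) = -0.08420
  P(4)·log₂(P(4)/Q(4)) = 0.314·log₂(0.314/0.2482) = 0.10653

D_KL(P||Q) = 0.00000 + 0.00000 - 0.08420 + 0.10653 = 0.02233 ≈ 0.0223 bits

D_KL(Q||P) = Σ Q(x) log₂(Q(x)/P(x))

Computing term by term:
  Q(1)·log₂(Q(1)/P(1)) = 0.291·log₂(0.291/0.291) = 0.00000
  Q(2)·log₂(Q(2)/P(2)) = 0.1468·log₂(0.1468/0.1468) = 0.00000
  Q(3)·log₂(Q(3)/P(3)) = 0.314·log₂(0.314/0.2482) = 0.10653
  Q(4)·log₂(Q(4)/P(4)) = 0.2482·log₂(0.2482/0.314) = -0.08420

D_KL(Q||P) = 0.00000 + 0.00000 + 0.10653 - 0.08420 = 0.02233 ≈ 0.0223 bits

These ARE equal here. Q is P with outcomes relabeled (Q(3) = P(4), Q(4) = P(3)) by a relabeling that is its own inverse, so the two sums contain exactly the same terms in a different order. This is a special case — KL divergence is not symmetric in general: D_KL(P||Q) ≠ D_KL(Q||P) for most P, Q.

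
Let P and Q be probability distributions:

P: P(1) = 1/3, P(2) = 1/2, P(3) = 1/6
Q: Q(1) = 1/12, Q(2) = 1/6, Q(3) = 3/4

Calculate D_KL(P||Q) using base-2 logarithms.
1.0975 bits

D_KL(P||Q) = Σ P(x) log₂(P(x)/Q(x))

Computing term by term:
  P(1)·log₂(P(1)/Q(1)) = (1/3)·log₂((1/3)/(1/12)) = 0.66667
  P(2)·log₂(P(2)/Q(2)) = (1/2)·log₂((1/2)/(1/6)) = 0.79248
  P(3)·log₂(P(3)/Q(3)) = (1/6)·log₂((1/6)/(3/4)) = -0.36165

D_KL(P||Q) = 0.66667 + 0.79248 - 0.36165 = 1.09750 ≈ 1.0975 bits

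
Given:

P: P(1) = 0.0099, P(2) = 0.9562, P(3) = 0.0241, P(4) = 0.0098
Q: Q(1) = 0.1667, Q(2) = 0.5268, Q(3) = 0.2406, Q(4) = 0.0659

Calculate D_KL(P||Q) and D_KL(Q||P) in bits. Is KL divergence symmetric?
D_KL(P||Q) = 0.6751 bits, D_KL(Q||P) = 1.2059 bits. No, KL divergence is not symmetric.

D_KL(P||Q) = Σ P(x) log₂(P(x)/Q(x))

Computing term by term:
  P(1)·log₂(P(1)/Q(1)) = 0.0099·log₂(0.0099/0.1667) = -0.04033
  P(2)·log₂(P(2)/Q(2)) = 0.9562·log₂(0.9562/0.5268) = 0.82239
  P(3)·log₂(P(3)/Q(3)) = 0.0241·log₂(0.0241/0.2406) = -0.08000
  P(4)·log₂(P(4)/Q(4)) = 0.0098·log₂(0.0098/0.0659) = -0.02694

D_KL(P||Q) = -0.04033 + 0.82239 - 0.08000 - 0.02694 = 0.67512 ≈ 0.6751 bits

D_KL(Q||P) = Σ Q(x) log₂(Q(x)/P(x))

Computing term by term:
  Q(1)·log₂(Q(1)/P(1)) = 0.1667·log₂(0.1667/0.0099) = 0.67908
  Q(2)·log₂(Q(2)/P(2)) = 0.5268·log₂(0.5268/0.9562) = -0.45308
  Q(3)·log₂(Q(3)/P(3)) = 0.2406·log₂(0.2406/0.0241) = 0.79868
  Q(4)·log₂(Q(4)/P(4)) = 0.0659·log₂(0.0659/0.0098) = 0.18119

D_KL(Q||P) = 0.67908 - 0.45308 + 0.79868 + 0.18119 = 1.20587 ≈ 1.2059 bits

These are NOT equal (difference: 0.5308 bits). KL divergence is asymmetric: D_KL(P||Q) ≠ D_KL(Q||P) in general.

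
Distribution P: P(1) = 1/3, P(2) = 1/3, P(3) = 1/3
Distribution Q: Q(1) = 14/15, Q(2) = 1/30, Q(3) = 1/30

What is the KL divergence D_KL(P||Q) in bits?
1.7195 bits

D_KL(P||Q) = Σ P(x) log₂(P(x)/Q(x))

Computing term by term:
  P(1)·log₂(P(1)/Q(1)) = (1/3)·log₂((1/3)/(14/15)) = -0.49514
  P(2)·log₂(P(2)/Q(2)) = (1/3)·log₂((1/3)/(1/30)) = 1.10731
  P(3)·log₂(P(3)/Q(3)) = (1/3)·log₂((1/3)/(1/30)) = 1.10731

D_KL(P||Q) = -0.49514 + 1.10731 + 1.10731 = 1.71948 ≈ 1.7195 bits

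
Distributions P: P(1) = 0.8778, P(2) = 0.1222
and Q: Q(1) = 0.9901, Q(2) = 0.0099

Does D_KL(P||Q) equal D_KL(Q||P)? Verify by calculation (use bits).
D_KL(P||Q) = 0.2906 bits, D_KL(Q||P) = 0.1361 bits. No — D_KL(P||Q) ≠ D_KL(Q||P) for this pair.

D_KL(P||Q) = Σ P(x) log₂(P(x)/Q(x))

Computing term by term:
  P(1)·log₂(P(1)/Q(1)) = 0.8778·log₂(0.8778/0.9901) = -0.15246
  P(2)·log₂(P(2)/Q(2)) = 0.1222·log₂(0.1222/0.0099) = 0.44306

D_KL(P||Q) = -0.15246 + 0.44306 = 0.29060 ≈ 0.2906 bits

D_KL(Q||P) = Σ Q(x) log₂(Q(x)/P(x))

Computing term by term:
  Q(1)·log₂(Q(1)/P(1)) = 0.9901·log₂(0.9901/0.8778) = 0.17196
  Q(2)·log₂(Q(2)/P(2)) = 0.0099·log₂(0.0099/0.1222) = -0.03589

D_KL(Q||P) = 0.17196 - 0.03589 = 0.13607 ≈ 0.1361 bits

These are NOT equal (difference: 0.1545 bits). KL divergence is asymmetric: D_KL(P||Q) ≠ D_KL(Q||P) in general.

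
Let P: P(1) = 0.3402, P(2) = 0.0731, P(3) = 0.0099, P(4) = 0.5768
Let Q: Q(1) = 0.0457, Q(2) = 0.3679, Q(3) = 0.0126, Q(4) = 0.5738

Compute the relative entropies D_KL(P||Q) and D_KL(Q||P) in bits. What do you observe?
D_KL(P||Q) = 0.8157 bits, D_KL(Q||P) = 0.7254 bits. The two directions give different values (D_KL(P||Q) exceeds D_KL(Q||P) by 0.0903 bits): KL divergence is asymmetric.

D_KL(P||Q) = Σ P(x) log₂(P(x)/Q(x))

Computing term by term:
  P(1)·log₂(P(1)/Q(1)) = 0.3402·log₂(0.3402/0.0457) = 0.98526
  P(2)·log₂(P(2)/Q(2)) = 0.0731·log₂(0.0731/0.3679) = -0.17042
  P(3)·log₂(P(3)/Q(3)) = 0.0099·log₂(0.0099/0.0126) = -0.00344
  P(4)·log₂(P(4)/Q(4)) = 0.5768·log₂(0.5768/0.5738) = 0.00434

D_KL(P||Q) = 0.98526 - 0.17042 - 0.00344 + 0.00434 = 0.81574 ≈ 0.8157 bits

D_KL(Q||P) = Σ Q(x) log₂(Q(x)/P(x))

Computing term by term:
  Q(1)·log₂(Q(1)/P(1)) = 0.0457·log₂(0.0457/0.3402) = -0.13235
  Q(2)·log₂(Q(2)/P(2)) = 0.3679·log₂(0.3679/0.0731) = 0.85771
  Q(3)·log₂(Q(3)/P(3)) = 0.0126·log₂(0.0126/0.0099) = 0.00438
  Q(4)·log₂(Q(4)/P(4)) = 0.5738·log₂(0.5738/0.5768) = -0.00432

D_KL(Q||P) = -0.13235 + 0.85771 + 0.00438 - 0.00432 = 0.72542 ≈ 0.7254 bits

These are NOT equal (difference: 0.0903 bits). KL divergence is asymmetric: D_KL(P||Q) ≠ D_KL(Q||P) in general.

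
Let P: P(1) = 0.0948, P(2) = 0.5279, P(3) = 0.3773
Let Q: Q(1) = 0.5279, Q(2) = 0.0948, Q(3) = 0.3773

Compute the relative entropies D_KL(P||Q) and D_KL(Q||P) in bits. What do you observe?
D_KL(P||Q) = 1.0729 bits, D_KL(Q||P) = 1.0729 bits. The two directions give the same value here, because Q is a self-inverse relabeling of P; in general KL divergence is asymmetric.

D_KL(P||Q) = Σ P(x) log₂(P(x)/Q(x))

Computing term by term:
  P(1)·log₂(P(1)/Q(1)) = 0.0948·log₂(0.0948/0.5279) = -0.23485
  P(2)·log₂(P(2)/Q(2)) = 0.5279·log₂(0.5279/0.0948) = 1.30777
  P(3)·log₂(P(3)/Q(3)) = 0.3773·log₂(0.3773/0.3773) = 0.00000

D_KL(P||Q) = -0.23485 + 1.30777 + 0.00000 = 1.07292 ≈ 1.0729 bits

D_KL(Q||P) = Σ Q(x) log₂(Q(x)/P(x))

Computing term by term:
  Q(1)·log₂(Q(1)/P(1)) = 0.5279·log₂(0.5279/0.0948) = 1.30777
  Q(2)·log₂(Q(2)/P(2)) = 0.0948·log₂(0.0948/0.5279) = -0.23485
  Q(3)·log₂(Q(3)/P(3)) = 0.3773·log₂(0.3773/0.3773) = 0.00000

D_KL(Q||P) = 1.30777 - 0.23485 + 0.00000 = 1.07292 ≈ 1.0729 bits

These ARE equal here. Q is P with outcomes relabeled (Q(1) = P(2), Q(2) = P(1)) by a relabeling that is its own inverse, so the two sums contain exactly the same terms in a different order. This is a special case — KL divergence is not symmetric in general: D_KL(P||Q) ≠ D_KL(Q||P) for most P, Q.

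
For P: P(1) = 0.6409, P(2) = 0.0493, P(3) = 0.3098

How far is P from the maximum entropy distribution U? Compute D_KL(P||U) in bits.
0.4358 bits

U(i) = 1/3 for all i

D_KL(P||U) = Σ P(x) log₂(P(x) / (1/3))
           = Σ P(x) log₂(P(x)) + log₂(3)
           = log₂(3) - H(P)

H(P) = -Σ P(x) log₂(P(x)):
  -P(1)·log₂(P(1)) = -(0.6409)·log₂(0.6409) = 0.41135
  -P(2)·log₂(P(2)) = -(0.0493)·log₂(0.0493) = 0.21407
  -P(3)·log₂(P(3)) = -(0.3098)·log₂(0.3098) = 0.52375
H(P) = 0.41135 + 0.21407 + 0.52375 = 1.14917 bits

log₂(3) = 1.58496 bits

D_KL(P||U) = 1.58496 - 1.14917 = 0.43579 ≈ 0.4358 bits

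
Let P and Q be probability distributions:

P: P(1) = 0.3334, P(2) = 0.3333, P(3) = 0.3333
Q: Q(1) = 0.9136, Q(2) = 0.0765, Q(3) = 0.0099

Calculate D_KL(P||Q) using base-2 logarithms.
1.9137 bits

D_KL(P||Q) = Σ P(x) log₂(P(x)/Q(x))

Computing term by term:
  P(1)·log₂(P(1)/Q(1)) = 0.3334·log₂(0.3334/0.9136) = -0.48487
  P(2)·log₂(P(2)/Q(2)) = 0.3333·log₂(0.3333/0.0765) = 0.70769
  P(3)·log₂(P(3)/Q(3)) = 0.3333·log₂(0.3333/0.0099) = 1.69091

D_KL(P||Q) = -0.48487 + 0.70769 + 1.69091 = 1.91373 ≈ 1.9137 bits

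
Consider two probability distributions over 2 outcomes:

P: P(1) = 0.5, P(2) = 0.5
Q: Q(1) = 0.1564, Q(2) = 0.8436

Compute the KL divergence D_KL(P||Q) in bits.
0.4610 bits

D_KL(P||Q) = Σ P(x) log₂(P(x)/Q(x))

Computing term by term:
  P(1)·log₂(P(1)/Q(1)) = 0.5·log₂(0.5/0.1564) = 0.83834
  P(2)·log₂(P(2)/Q(2)) = 0.5·log₂(0.5/0.8436) = -0.37732

D_KL(P||Q) = 0.83834 - 0.37732 = 0.46102 ≈ 0.4610 bits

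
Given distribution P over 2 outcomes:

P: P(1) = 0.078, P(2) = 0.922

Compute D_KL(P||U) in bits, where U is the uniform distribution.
0.6049 bits

U(i) = 1/2 for all i

D_KL(P||U) = Σ P(x) log₂(P(x) / (1/2))
           = Σ P(x) log₂(P(x)) + log₂(2)
           = log₂(2) - H(P)

H(P) = -Σ P(x) log₂(P(x)):
  -P(1)·log₂(P(1)) = -(0.078)·log₂(0.078) = 0.28707
  -P(2)·log₂(P(2)) = -(0.922)·log₂(0.922) = 0.10802
H(P) = 0.28707 + 0.10802 = 0.39509 bits

log₂(2) = 1.00000 bits

D_KL(P||U) = 1.00000 - 0.39509 = 0.60491 ≈ 0.6049 bits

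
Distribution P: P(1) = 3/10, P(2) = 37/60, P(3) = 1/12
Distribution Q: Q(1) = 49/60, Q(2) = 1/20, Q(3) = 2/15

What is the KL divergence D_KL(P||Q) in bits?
1.7452 bits

D_KL(P||Q) = Σ P(x) log₂(P(x)/Q(x))

Computing term by term:
  P(1)·log₂(P(1)/Q(1)) = (3/10)·log₂((3/10)/(49/60)) = -0.43344
  P(2)·log₂(P(2)/Q(2)) = (37/60)·log₂((37/60)/(1/20)) = 2.23510
  P(3)·log₂(P(3)/Q(3)) = (1/12)·log₂((1/12)/(2/15)) = -0.05651

D_KL(P||Q) = -0.43344 + 2.23510 - 0.05651 = 1.74515 ≈ 1.7452 bits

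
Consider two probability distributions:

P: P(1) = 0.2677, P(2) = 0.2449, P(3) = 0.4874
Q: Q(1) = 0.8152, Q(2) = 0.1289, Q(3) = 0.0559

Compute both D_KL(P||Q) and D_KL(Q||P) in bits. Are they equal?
D_KL(P||Q) = 1.3194 bits, D_KL(Q||P) = 1.0157 bits. No, they are not equal.

D_KL(P||Q) = Σ P(x) log₂(P(x)/Q(x))

Computing term by term:
  P(1)·log₂(P(1)/Q(1)) = 0.2677·log₂(0.2677/0.8152) = -0.43007
  P(2)·log₂(P(2)/Q(2)) = 0.2449·log₂(0.2449/0.1289) = 0.22676
  P(3)·log₂(P(3)/Q(3)) = 0.4874·log₂(0.4874/0.0559) = 1.52273

D_KL(P||Q) = -0.43007 + 0.22676 + 1.52273 = 1.31942 ≈ 1.3194 bits

D_KL(Q||P) = Σ Q(x) log₂(Q(x)/P(x))

Computing term by term:
  Q(1)·log₂(Q(1)/P(1)) = 0.8152·log₂(0.8152/0.2677) = 1.30965
  Q(2)·log₂(Q(2)/P(2)) = 0.1289·log₂(0.1289/0.2449) = -0.11935
  Q(3)·log₂(Q(3)/P(3)) = 0.0559·log₂(0.0559/0.4874) = -0.17464

D_KL(Q||P) = 1.30965 - 0.11935 - 0.17464 = 1.01566 ≈ 1.0157 bits

These are NOT equal (difference: 0.3037 bits). KL divergence is asymmetric: D_KL(P||Q) ≠ D_KL(Q||P) in general.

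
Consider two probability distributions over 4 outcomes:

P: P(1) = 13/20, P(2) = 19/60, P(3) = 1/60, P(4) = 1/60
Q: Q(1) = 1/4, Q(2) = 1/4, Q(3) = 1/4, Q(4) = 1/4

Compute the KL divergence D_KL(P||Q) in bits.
0.8738 bits

D_KL(P||Q) = Σ P(x) log₂(P(x)/Q(x))

Computing term by term:
  P(1)·log₂(P(1)/Q(1)) = (13/20)·log₂((13/20)/(1/4)) = 0.89603
  P(2)·log₂(P(2)/Q(2)) = (19/60)·log₂((19/60)/(1/4)) = 0.10800
  P(3)·log₂(P(3)/Q(3)) = (1/60)·log₂((1/60)/(1/4)) = -0.06511
  P(4)·log₂(P(4)/Q(4)) = (1/60)·log₂((1/60)/(1/4)) = -0.06511

D_KL(P||Q) = 0.89603 + 0.10800 - 0.06511 - 0.06511 = 0.87381 ≈ 0.8738 bits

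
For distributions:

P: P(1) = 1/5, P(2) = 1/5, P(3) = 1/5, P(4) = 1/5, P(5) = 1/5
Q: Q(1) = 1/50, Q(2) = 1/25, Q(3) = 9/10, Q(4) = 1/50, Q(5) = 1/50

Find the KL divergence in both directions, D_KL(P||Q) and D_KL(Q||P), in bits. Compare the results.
D_KL(P||Q) = 2.0236 bits, D_KL(Q||P) = 1.6607 bits. D_KL(P||Q) is larger than D_KL(Q||P) by 0.3629 bits; the two directions differ.

D_KL(P||Q) = Σ P(x) log₂(P(x)/Q(x))

Computing term by term:
  P(1)·log₂(P(1)/Q(1)) = (1/5)·log₂((1/5)/(1/50)) = 0.66439
  P(2)·log₂(P(2)/Q(2)) = (1/5)·log₂((1/5)/(1/25)) = 0.46439
  P(3)·log₂(P(3)/Q(3)) = (1/5)·log₂((1/5)/(9/10)) = -0.43399
  P(4)·log₂(P(4)/Q(4)) = (1/5)·log₂((1/5)/(1/50)) = 0.66439
  P(5)·log₂(P(5)/Q(5)) = (1/5)·log₂((1/5)/(1/50)) = 0.66439

D_KL(P||Q) = 0.66439 + 0.46439 - 0.43399 + 0.66439 + 0.66439 = 2.02357 ≈ 2.0236 bits

D_KL(Q||P) = Σ Q(x) log₂(Q(x)/P(x))

Computing term by term:
  Q(1)·log₂(Q(1)/P(1)) = (1/50)·log₂((1/50)/(1/5)) = -0.06644
  Q(2)·log₂(Q(2)/P(2)) = (1/25)·log₂((1/25)/(1/5)) = -0.09288
  Q(3)·log₂(Q(3)/P(3)) = (9/10)·log₂((9/10)/(1/5)) = 1.95293
  Q(4)·log₂(Q(4)/P(4)) = (1/50)·log₂((1/50)/(1/5)) = -0.06644
  Q(5)·log₂(Q(5)/P(5)) = (1/50)·log₂((1/50)/(1/5)) = -0.06644

D_KL(Q||P) = -0.06644 - 0.09288 + 1.95293 - 0.06644 - 0.06644 = 1.66073 ≈ 1.6607 bits

These are NOT equal (difference: 0.3629 bits). KL divergence is asymmetric: D_KL(P||Q) ≠ D_KL(Q||P) in general.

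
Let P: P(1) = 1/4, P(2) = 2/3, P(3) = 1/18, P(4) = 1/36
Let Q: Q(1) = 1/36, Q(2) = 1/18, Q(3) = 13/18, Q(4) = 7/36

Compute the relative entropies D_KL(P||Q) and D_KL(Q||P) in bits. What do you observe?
D_KL(P||Q) = 2.8989 bits, D_KL(Q||P) = 2.9312 bits. The two directions give different values (D_KL(Q||P) exceeds D_KL(P||Q) by 0.0323 bits): KL divergence is asymmetric.

D_KL(P||Q) = Σ P(x) log₂(P(x)/Q(x))

Computing term by term:
  P(1)·log₂(P(1)/Q(1)) = (1/4)·log₂((1/4)/(1/36)) = 0.79248
  P(2)·log₂(P(2)/Q(2)) = (2/3)·log₂((2/3)/(1/18)) = 2.38998
  P(3)·log₂(P(3)/Q(3)) = (1/18)·log₂((1/18)/(13/18)) = -0.20558
  P(4)·log₂(P(4)/Q(4)) = (1/36)·log₂((1/36)/(7/36)) = -0.07798

D_KL(P||Q) = 0.79248 + 2.38998 - 0.20558 - 0.07798 = 2.89890 ≈ 2.8989 bits

D_KL(Q||P) = Σ Q(x) log₂(Q(x)/P(x))

Computing term by term:
  Q(1)·log₂(Q(1)/P(1)) = (1/36)·log₂((1/36)/(1/4)) = -0.08805
  Q(2)·log₂(Q(2)/P(2)) = (1/18)·log₂((1/18)/(2/3)) = -0.19916
  Q(3)·log₂(Q(3)/P(3)) = (13/18)·log₂((13/18)/(1/18)) = 2.67254
  Q(4)·log₂(Q(4)/P(4)) = (7/36)·log₂((7/36)/(1/36)) = 0.54587

D_KL(Q||P) = -0.08805 - 0.19916 + 2.67254 + 0.54587 = 2.93120 ≈ 2.9312 bits

These are NOT equal (difference: 0.0323 bits). KL divergence is asymmetric: D_KL(P||Q) ≠ D_KL(Q||P) in general.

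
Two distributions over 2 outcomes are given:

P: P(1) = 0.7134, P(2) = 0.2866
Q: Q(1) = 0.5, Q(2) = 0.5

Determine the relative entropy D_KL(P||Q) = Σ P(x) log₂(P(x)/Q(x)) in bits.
0.1357 bits

D_KL(P||Q) = Σ P(x) log₂(P(x)/Q(x))

Computing term by term:
  P(1)·log₂(P(1)/Q(1)) = 0.7134·log₂(0.7134/0.5) = 0.36582
  P(2)·log₂(P(2)/Q(2)) = 0.2866·log₂(0.2866/0.5) = -0.23011

D_KL(P||Q) = 0.36582 - 0.23011 = 0.13571 ≈ 0.1357 bits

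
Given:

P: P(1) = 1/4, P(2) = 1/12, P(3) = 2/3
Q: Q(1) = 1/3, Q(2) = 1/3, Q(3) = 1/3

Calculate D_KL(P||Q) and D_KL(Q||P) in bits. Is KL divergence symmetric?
D_KL(P||Q) = 0.3962 bits, D_KL(Q||P) = 0.4717 bits. No, KL divergence is not symmetric.

D_KL(P||Q) = Σ P(x) log₂(P(x)/Q(x))

Computing term by term:
  P(1)·log₂(P(1)/Q(1)) = (1/4)·log₂((1/4)/(1/3)) = -0.10376
  P(2)·log₂(P(2)/Q(2)) = (1/12)·log₂((1/12)/(1/3)) = -0.16667
  P(3)·log₂(P(3)/Q(3)) = (2/3)·log₂((2/3)/(1/3)) = 0.66667

D_KL(P||Q) = -0.10376 - 0.16667 + 0.66667 = 0.39624 ≈ 0.3962 bits

D_KL(Q||P) = Σ Q(x) log₂(Q(x)/P(x))

Computing term by term:
  Q(1)·log₂(Q(1)/P(1)) = (1/3)·log₂((1/3)/(1/4)) = 0.13835
  Q(2)·log₂(Q(2)/P(2)) = (1/3)·log₂((1/3)/(1/12)) = 0.66667
  Q(3)·log₂(Q(3)/P(3)) = (1/3)·log₂((1/3)/(2/3)) = -0.33333

D_KL(Q||P) = 0.13835 + 0.66667 - 0.33333 = 0.47169 ≈ 0.4717 bits

These are NOT equal (difference: 0.0755 bits). KL divergence is asymmetric: D_KL(P||Q) ≠ D_KL(Q||P) in general.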